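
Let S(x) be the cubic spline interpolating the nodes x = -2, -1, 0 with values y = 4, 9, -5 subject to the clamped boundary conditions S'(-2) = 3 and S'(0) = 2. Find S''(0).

Let M_i = S''(x_i). Step sizes h_i = 1, 1; slopes of the chords Δ_i = (y_(i+1) - y_i)/h_i = 5, -14.
  1·M_0 + 4·M_1 + 1·M_2 = 6(Δ_1 - Δ_0) = -114
Clamped end conditions give two more equations: 2h_0·M_0 + h_0·M_1 = 6(Δ_0 - S'(-2)) = 12 and h_1·M_1 + 2h_1·M_2 = 6(S'(0) - Δ_1) = 96.
Hence M_0 = 34, M_1 = -56, M_2 = 76.

76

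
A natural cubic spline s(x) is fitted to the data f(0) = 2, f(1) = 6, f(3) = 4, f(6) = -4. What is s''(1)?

Write m_i for s''(x_i). With h_i = 1, 2, 3 and divided differences Δ_i = 4, -1, -8/3, the continuity of s' gives the tridiagonal system
  1·m_0 + 6·m_1 + 2·m_2 = 6(Δ_1 - Δ_0) = -30
  2·m_1 + 10·m_2 + 3·m_3 = 6(Δ_2 - Δ_1) = -10
Natural end conditions: m_0 = m_3 = 0.
Forward elimination and back-substitution give m_0 = 0, m_1 = -5, m_2 = 0, m_3 = 0.

-5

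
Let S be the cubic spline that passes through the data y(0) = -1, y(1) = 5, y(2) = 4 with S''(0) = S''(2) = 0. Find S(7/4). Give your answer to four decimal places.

Put M_i = S'' at the i-th knot. Here h = (1, 1) and Δ = (6, -1), so the interior equations h_(i-1)·M_(i-1) + 2(h_(i-1)+h_i)·M_i + h_i·M_(i+1) = 6(Δ_i − Δ_(i-1)) read
  1·M_0 + 4·M_1 + 1·M_2 = 6(Δ_1 - Δ_0) = -42
Natural end conditions: M_0 = M_2 = 0.
Solving the tridiagonal system: M_0 = 0, M_1 = -21/2, M_2 = 0.
On [1, 2], S(x) = 5 + 5/2·(x - 1) - 21/4·(x - 1)² + 7/4·(x - 1)³.
With (x - 1) = 3/4: S(7/4) = 1193/256.

4.6602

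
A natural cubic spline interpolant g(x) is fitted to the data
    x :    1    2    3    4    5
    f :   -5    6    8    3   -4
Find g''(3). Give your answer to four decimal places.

-7.2857

Write m_i for g''(x_i). With h_i = 1, 1, 1, 1 and divided differences Δ_i = 11, 2, -5, -7, the continuity of g' gives the tridiagonal system
  1·m_0 + 4·m_1 + 1·m_2 = 6(Δ_1 - Δ_0) = -54
  1·m_1 + 4·m_2 + 1·m_3 = 6(Δ_2 - Δ_1) = -42
  1·m_2 + 4·m_3 + 1·m_4 = 6(Δ_3 - Δ_2) = -12
Natural end conditions: m_0 = m_4 = 0.
Solving: m_0 = 0, m_1 = -327/28, m_2 = -51/7, m_3 = -33/28, m_4 = 0.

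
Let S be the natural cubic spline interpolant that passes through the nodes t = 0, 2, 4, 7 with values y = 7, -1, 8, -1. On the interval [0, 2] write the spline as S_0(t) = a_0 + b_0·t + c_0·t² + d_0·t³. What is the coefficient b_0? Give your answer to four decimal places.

-6.6316

Write m_i for S''(x_i). With h_i = 2, 2, 3 and divided differences Δ_i = -4, 9/2, -3, the continuity of S' gives the tridiagonal system
  2·m_0 + 8·m_1 + 2·m_2 = 6(Δ_1 - Δ_0) = 51
  2·m_1 + 10·m_2 + 3·m_3 = 6(Δ_2 - Δ_1) = -45
Natural end conditions: m_0 = m_3 = 0.
Solving: m_0 = 0, m_1 = 150/19, m_2 = -231/38, m_3 = 0.
On [0, 2], with S_0(t) = a_0 + b_0·t + c_0·t² + d_0·t³: c_0 = m_0/2 = 0, d_0 = (m_1 - m_0)/(6h_0) = 25/38, b_0 = Δ_0 - h_0(2m_0 + m_1)/6 = -126/19.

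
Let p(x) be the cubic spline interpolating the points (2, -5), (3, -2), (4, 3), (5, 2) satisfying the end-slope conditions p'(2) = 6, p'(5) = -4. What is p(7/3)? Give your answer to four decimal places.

Let M_i = p''(x_i). Step sizes h_i = 1, 1, 1; slopes of the chords Δ_i = (y_(i+1) - y_i)/h_i = 3, 5, -1.
  1·M_0 + 4·M_1 + 1·M_2 = 6(Δ_1 - Δ_0) = 12
  1·M_1 + 4·M_2 + 1·M_3 = 6(Δ_2 - Δ_1) = -36
Clamped end conditions give two more equations: 2h_0·M_0 + h_0·M_1 = 6(Δ_0 - p'(2)) = -18 and h_2·M_2 + 2h_2·M_3 = 6(p'(5) - Δ_2) = -18.
Forward elimination and back-substitution give M_0 = -202/15, M_1 = 134/15, M_2 = -154/15, M_3 = -58/15.
On [2, 3], p(x) = -5 + 6·(x - 2) - 101/15·(x - 2)² + 56/15·(x - 2)³.
With (x - 2) = 1/3: p(7/3) = -1462/405.

-3.6099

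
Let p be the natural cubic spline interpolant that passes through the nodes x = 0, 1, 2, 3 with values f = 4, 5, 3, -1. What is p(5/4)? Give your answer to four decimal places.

4.7969

With M_i denoting the second derivative at x_i, h_i = 1, 1, 1, and Δ_i = (y_(i+1) − y_i)/h_i = 1, -2, -4:
  1·M_0 + 4·M_1 + 1·M_2 = 6(Δ_1 - Δ_0) = -18
  1·M_1 + 4·M_2 + 1·M_3 = 6(Δ_2 - Δ_1) = -12
Natural end conditions: M_0 = M_3 = 0.
Solving the tridiagonal system: M_0 = 0, M_1 = -4, M_2 = -2, M_3 = 0.
On [1, 2], p(x) = 5 - 1/3·(x - 1) - 2·(x - 1)² + 1/3·(x - 1)³.
With (x - 1) = 1/4: p(5/4) = 307/64.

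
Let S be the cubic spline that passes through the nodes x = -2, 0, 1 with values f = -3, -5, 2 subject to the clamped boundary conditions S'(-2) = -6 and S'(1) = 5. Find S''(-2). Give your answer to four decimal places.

3.1667

Put m_i = S'' at the i-th knot. Here h = (2, 1) and Δ = (-1, 7), so the interior equations h_(i-1)·m_(i-1) + 2(h_(i-1)+h_i)·m_i + h_i·m_(i+1) = 6(Δ_i − Δ_(i-1)) read
  2·m_0 + 6·m_1 + 1·m_2 = 6(Δ_1 - Δ_0) = 48
Clamped end conditions give two more equations: 2h_0·m_0 + h_0·m_1 = 6(Δ_0 - S'(-2)) = 30 and h_1·m_1 + 2h_1·m_2 = 6(S'(1) - Δ_1) = -12.
Forward elimination and back-substitution give m_0 = 19/6, m_1 = 26/3, m_2 = -31/3.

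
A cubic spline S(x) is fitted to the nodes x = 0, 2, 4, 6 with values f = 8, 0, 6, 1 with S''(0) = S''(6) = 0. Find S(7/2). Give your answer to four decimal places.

Let M_i = S''(x_i). Step sizes h_i = 2, 2, 2; slopes of the chords Δ_i = (y_(i+1) - y_i)/h_i = -4, 3, -5/2.
  2·M_0 + 8·M_1 + 2·M_2 = 6(Δ_1 - Δ_0) = 42
  2·M_1 + 8·M_2 + 2·M_3 = 6(Δ_2 - Δ_1) = -33
Natural end conditions: M_0 = M_3 = 0.
Hence M_0 = 0, M_1 = 67/10, M_2 = -29/5, M_3 = 0.
On [2, 4], S(x) = 0 + 7/15·(x - 2) + 67/20·(x - 2)² - 25/24·(x - 2)³.
With (x - 2) = 3/2: S(7/2) = 1511/320.

4.7219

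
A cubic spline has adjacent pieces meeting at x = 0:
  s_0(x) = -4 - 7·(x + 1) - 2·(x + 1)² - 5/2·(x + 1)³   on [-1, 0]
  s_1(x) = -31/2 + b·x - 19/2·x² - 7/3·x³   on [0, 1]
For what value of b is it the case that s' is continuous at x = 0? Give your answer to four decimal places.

s_0'(x) = -7 - 4·(x + 1) - 15/2·(x + 1)², so s_0'(0) = -37/2. On the right, s_1'(0) = b, so b = -37/2.

-18.5000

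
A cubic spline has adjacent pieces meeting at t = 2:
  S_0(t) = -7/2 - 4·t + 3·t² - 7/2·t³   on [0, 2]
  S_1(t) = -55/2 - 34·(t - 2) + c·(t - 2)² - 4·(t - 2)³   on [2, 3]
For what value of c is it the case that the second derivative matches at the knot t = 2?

-18

S_0''(t) = 6 - 21·t, so S_0''(2) = -36. On the right, S_1''(2) = 2c, so c = -18.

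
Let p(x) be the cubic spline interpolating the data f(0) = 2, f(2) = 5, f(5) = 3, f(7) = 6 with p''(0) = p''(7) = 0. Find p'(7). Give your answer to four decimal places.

With σ_i denoting the second derivative at x_i, h_i = 2, 3, 2, and Δ_i = (y_(i+1) − y_i)/h_i = 3/2, -2/3, 3/2:
  2·σ_0 + 10·σ_1 + 3·σ_2 = 6(Δ_1 - Δ_0) = -13
  3·σ_1 + 10·σ_2 + 2·σ_3 = 6(Δ_2 - Δ_1) = 13
Natural end conditions: σ_0 = σ_3 = 0.
Forward elimination and back-substitution give σ_0 = 0, σ_1 = -13/7, σ_2 = 13/7, σ_3 = 0.
On [5, 7], p'(x) = b_2 + 2c_2·(x - 5) + 3d_2·(x - 5)² with b_2 = Δ_2 - h_2(2σ_2 + σ_3)/6 = 11/42, c_2 = σ_2/2 = 13/14, d_2 = (σ_3 - σ_2)/(6h_2) = -13/84. So p'(7) = 89/42.

2.1190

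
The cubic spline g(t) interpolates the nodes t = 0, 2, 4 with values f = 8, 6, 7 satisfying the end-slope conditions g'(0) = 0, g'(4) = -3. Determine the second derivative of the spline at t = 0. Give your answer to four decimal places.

-3.3750

Put M_i = g'' at the i-th knot. Here h = (2, 2) and Δ = (-1, 1/2), so the interior equations h_(i-1)·M_(i-1) + 2(h_(i-1)+h_i)·M_i + h_i·M_(i+1) = 6(Δ_i − Δ_(i-1)) read
  2·M_0 + 8·M_1 + 2·M_2 = 6(Δ_1 - Δ_0) = 9
Clamped end conditions give two more equations: 2h_0·M_0 + h_0·M_1 = 6(Δ_0 - g'(0)) = -6 and h_1·M_1 + 2h_1·M_2 = 6(g'(4) - Δ_1) = -21.
Solving the tridiagonal system: M_0 = -27/8, M_1 = 15/4, M_2 = -57/8.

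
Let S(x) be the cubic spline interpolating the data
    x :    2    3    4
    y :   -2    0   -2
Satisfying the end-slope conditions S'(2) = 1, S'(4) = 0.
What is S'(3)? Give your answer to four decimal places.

-0.2500

With M_i denoting the second derivative at x_i, h_i = 1, 1, and Δ_i = (y_(i+1) − y_i)/h_i = 2, -2:
  1·M_0 + 4·M_1 + 1·M_2 = 6(Δ_1 - Δ_0) = -24
Clamped end conditions give two more equations: 2h_0·M_0 + h_0·M_1 = 6(Δ_0 - S'(2)) = 6 and h_1·M_1 + 2h_1·M_2 = 6(S'(4) - Δ_1) = 12.
Hence M_0 = 17/2, M_1 = -11, M_2 = 23/2.
On [3, 4], S'(x) = b_1 + 2c_1·(x - 3) + 3d_1·(x - 3)² with b_1 = Δ_1 - h_1(2M_1 + M_2)/6 = -1/4, c_1 = M_1/2 = -11/2, d_1 = (M_2 - M_1)/(6h_1) = 15/4. So S'(3) = -1/4.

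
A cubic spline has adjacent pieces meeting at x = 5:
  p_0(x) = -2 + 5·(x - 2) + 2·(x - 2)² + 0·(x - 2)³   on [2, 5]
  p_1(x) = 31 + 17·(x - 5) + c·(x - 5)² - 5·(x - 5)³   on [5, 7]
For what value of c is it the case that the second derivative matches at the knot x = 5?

p_0''(x) = 4 + 0·(x - 2), so p_0''(5) = 4. On the right, p_1''(5) = 2c, so c = 2.

2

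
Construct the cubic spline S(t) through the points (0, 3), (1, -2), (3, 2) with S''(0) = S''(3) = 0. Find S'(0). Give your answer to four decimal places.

Let M_i = S''(x_i). Step sizes h_i = 1, 2; slopes of the chords Δ_i = (y_(i+1) - y_i)/h_i = -5, 2.
  1·M_0 + 6·M_1 + 2·M_2 = 6(Δ_1 - Δ_0) = 42
Natural end conditions: M_0 = M_2 = 0.
Solving the tridiagonal system: M_0 = 0, M_1 = 7, M_2 = 0.
On [0, 1], S'(t) = b_0 + 2c_0·t + 3d_0·t² with b_0 = Δ_0 - h_0(2M_0 + M_1)/6 = -37/6, c_0 = M_0/2 = 0, d_0 = (M_1 - M_0)/(6h_0) = 7/6. So S'(0) = -37/6.

-6.1667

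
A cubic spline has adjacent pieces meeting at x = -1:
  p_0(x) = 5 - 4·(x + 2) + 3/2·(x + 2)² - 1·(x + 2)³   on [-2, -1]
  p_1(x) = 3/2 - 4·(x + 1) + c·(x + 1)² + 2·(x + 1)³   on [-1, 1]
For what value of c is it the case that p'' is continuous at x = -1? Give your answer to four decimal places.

-1.5000

p_0''(x) = 3 - 6·(x + 2), so p_0''(-1) = -3. On the right, p_1''(-1) = 2c, so c = -3/2.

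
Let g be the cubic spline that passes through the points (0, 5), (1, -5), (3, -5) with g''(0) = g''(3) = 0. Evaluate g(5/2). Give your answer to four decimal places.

-6.5625

Write M_i for g''(x_i). With h_i = 1, 2 and divided differences Δ_i = -10, 0, the continuity of g' gives the tridiagonal system
  1·M_0 + 6·M_1 + 2·M_2 = 6(Δ_1 - Δ_0) = 60
Natural end conditions: M_0 = M_2 = 0.
Solving the tridiagonal system: M_0 = 0, M_1 = 10, M_2 = 0.
On [1, 3], g(x) = -5 - 20/3·(x - 1) + 5·(x - 1)² - 5/6·(x - 1)³.
With (x - 1) = 3/2: g(5/2) = -105/16.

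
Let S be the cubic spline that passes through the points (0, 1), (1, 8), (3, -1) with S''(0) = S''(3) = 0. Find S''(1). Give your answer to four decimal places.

Put M_i = S'' at the i-th knot. Here h = (1, 2) and Δ = (7, -9/2), so the interior equations h_(i-1)·M_(i-1) + 2(h_(i-1)+h_i)·M_i + h_i·M_(i+1) = 6(Δ_i − Δ_(i-1)) read
  1·M_0 + 6·M_1 + 2·M_2 = 6(Δ_1 - Δ_0) = -69
Natural end conditions: M_0 = M_2 = 0.
Forward elimination and back-substitution give M_0 = 0, M_1 = -23/2, M_2 = 0.

-11.5000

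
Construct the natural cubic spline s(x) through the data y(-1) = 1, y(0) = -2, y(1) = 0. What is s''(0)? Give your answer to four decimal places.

7.5000

Let M_i = s''(x_i). Step sizes h_i = 1, 1; slopes of the chords Δ_i = (y_(i+1) - y_i)/h_i = -3, 2.
  1·M_0 + 4·M_1 + 1·M_2 = 6(Δ_1 - Δ_0) = 30
Natural end conditions: M_0 = M_2 = 0.
Hence M_0 = 0, M_1 = 15/2, M_2 = 0.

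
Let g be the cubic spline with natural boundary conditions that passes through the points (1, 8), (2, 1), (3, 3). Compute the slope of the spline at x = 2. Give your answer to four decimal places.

Put m_i = g'' at the i-th knot. Here h = (1, 1) and Δ = (-7, 2), so the interior equations h_(i-1)·m_(i-1) + 2(h_(i-1)+h_i)·m_i + h_i·m_(i+1) = 6(Δ_i − Δ_(i-1)) read
  1·m_0 + 4·m_1 + 1·m_2 = 6(Δ_1 - Δ_0) = 54
Natural end conditions: m_0 = m_2 = 0.
Forward elimination and back-substitution give m_0 = 0, m_1 = 27/2, m_2 = 0.
On [2, 3], g'(x) = b_1 + 2c_1·(x - 2) + 3d_1·(x - 2)² with b_1 = Δ_1 - h_1(2m_1 + m_2)/6 = -5/2, c_1 = m_1/2 = 27/4, d_1 = (m_2 - m_1)/(6h_1) = -9/4. So g'(2) = -5/2.

-2.5000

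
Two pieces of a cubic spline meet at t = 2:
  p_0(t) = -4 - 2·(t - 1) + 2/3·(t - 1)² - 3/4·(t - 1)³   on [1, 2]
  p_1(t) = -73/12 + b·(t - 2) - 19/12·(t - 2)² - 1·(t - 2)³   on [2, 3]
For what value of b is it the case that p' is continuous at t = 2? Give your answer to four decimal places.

-2.9167

p_0'(t) = -2 + 4/3·(t - 1) - 9/4·(t - 1)², so p_0'(2) = -35/12. On the right, p_1'(2) = b, so b = -35/12.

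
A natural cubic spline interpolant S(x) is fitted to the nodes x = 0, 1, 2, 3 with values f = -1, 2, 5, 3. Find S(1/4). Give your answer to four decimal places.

-0.3281

Put m_i = S'' at the i-th knot. Here h = (1, 1, 1) and Δ = (3, 3, -2), so the interior equations h_(i-1)·m_(i-1) + 2(h_(i-1)+h_i)·m_i + h_i·m_(i+1) = 6(Δ_i − Δ_(i-1)) read
  1·m_0 + 4·m_1 + 1·m_2 = 6(Δ_1 - Δ_0) = 0
  1·m_1 + 4·m_2 + 1·m_3 = 6(Δ_2 - Δ_1) = -30
Natural end conditions: m_0 = m_3 = 0.
Forward elimination and back-substitution give m_0 = 0, m_1 = 2, m_2 = -8, m_3 = 0.
On [0, 1], S(x) = -1 + 8/3·x + 0·x² + 1/3·x³.
With x = 1/4: S(1/4) = -21/64.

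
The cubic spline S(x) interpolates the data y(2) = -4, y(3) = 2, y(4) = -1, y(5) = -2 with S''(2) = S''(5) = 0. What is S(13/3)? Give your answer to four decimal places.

With m_i denoting the second derivative at x_i, h_i = 1, 1, 1, and Δ_i = (y_(i+1) − y_i)/h_i = 6, -3, -1:
  1·m_0 + 4·m_1 + 1·m_2 = 6(Δ_1 - Δ_0) = -54
  1·m_1 + 4·m_2 + 1·m_3 = 6(Δ_2 - Δ_1) = 12
Natural end conditions: m_0 = m_3 = 0.
Solving the tridiagonal system: m_0 = 0, m_1 = -76/5, m_2 = 34/5, m_3 = 0.
On [4, 5], S(x) = -1 - 49/15·(x - 4) + 17/5·(x - 4)² - 17/15·(x - 4)³.
With (x - 4) = 1/3: S(13/3) = -142/81.

-1.7531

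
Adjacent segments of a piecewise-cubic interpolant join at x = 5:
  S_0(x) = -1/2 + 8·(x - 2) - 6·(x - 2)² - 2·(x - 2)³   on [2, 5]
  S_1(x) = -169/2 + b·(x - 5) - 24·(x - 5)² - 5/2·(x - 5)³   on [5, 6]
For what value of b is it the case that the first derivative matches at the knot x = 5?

S_0'(x) = 8 - 12·(x - 2) - 6·(x - 2)², so S_0'(5) = -82. On the right, S_1'(5) = b, so b = -82.

-82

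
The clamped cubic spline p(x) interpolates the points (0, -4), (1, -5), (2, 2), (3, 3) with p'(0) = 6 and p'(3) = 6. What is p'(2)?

4

Write M_i for p''(x_i). With h_i = 1, 1, 1 and divided differences Δ_i = -1, 7, 1, the continuity of p' gives the tridiagonal system
  1·M_0 + 4·M_1 + 1·M_2 = 6(Δ_1 - Δ_0) = 48
  1·M_1 + 4·M_2 + 1·M_3 = 6(Δ_2 - Δ_1) = -36
Clamped end conditions give two more equations: 2h_0·M_0 + h_0·M_1 = 6(Δ_0 - p'(0)) = -42 and h_2·M_2 + 2h_2·M_3 = 6(p'(3) - Δ_2) = 30.
Forward elimination and back-substitution give M_0 = -34, M_1 = 26, M_2 = -22, M_3 = 26.
On [2, 3], p'(x) = b_2 + 2c_2·(x - 2) + 3d_2·(x - 2)² with b_2 = Δ_2 - h_2(2M_2 + M_3)/6 = 4, c_2 = M_2/2 = -11, d_2 = (M_3 - M_2)/(6h_2) = 8. So p'(2) = 4.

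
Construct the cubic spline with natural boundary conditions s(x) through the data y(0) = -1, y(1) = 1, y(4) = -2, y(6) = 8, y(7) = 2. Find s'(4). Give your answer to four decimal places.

4.2843

Write M_i for s''(x_i). With h_i = 1, 3, 2, 1 and divided differences Δ_i = 2, -1, 5, -6, the continuity of s' gives the tridiagonal system
  1·M_0 + 8·M_1 + 3·M_2 = 6(Δ_1 - Δ_0) = -18
  3·M_1 + 10·M_2 + 2·M_3 = 6(Δ_2 - Δ_1) = 36
  2·M_2 + 6·M_3 + 1·M_4 = 6(Δ_3 - Δ_2) = -66
Natural end conditions: M_0 = M_4 = 0.
Solving: M_0 = 0, M_1 = -1026/197, M_2 = 1554/197, M_3 = -2685/197, M_4 = 0.
On [4, 6], s'(x) = b_2 + 2c_2·(x - 4) + 3d_2·(x - 4)² with b_2 = Δ_2 - h_2(2M_2 + M_3)/6 = 844/197, c_2 = M_2/2 = 777/197, d_2 = (M_3 - M_2)/(6h_2) = -1413/788. So s'(4) = 844/197.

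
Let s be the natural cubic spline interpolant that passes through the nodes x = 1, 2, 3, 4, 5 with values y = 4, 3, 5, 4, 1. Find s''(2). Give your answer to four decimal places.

5.8929

Write σ_i for s''(x_i). With h_i = 1, 1, 1, 1 and divided differences Δ_i = -1, 2, -1, -3, the continuity of s' gives the tridiagonal system
  1·σ_0 + 4·σ_1 + 1·σ_2 = 6(Δ_1 - Δ_0) = 18
  1·σ_1 + 4·σ_2 + 1·σ_3 = 6(Δ_2 - Δ_1) = -18
  1·σ_2 + 4·σ_3 + 1·σ_4 = 6(Δ_3 - Δ_2) = -12
Natural end conditions: σ_0 = σ_4 = 0.
Solving the tridiagonal system: σ_0 = 0, σ_1 = 165/28, σ_2 = -39/7, σ_3 = -45/28, σ_4 = 0.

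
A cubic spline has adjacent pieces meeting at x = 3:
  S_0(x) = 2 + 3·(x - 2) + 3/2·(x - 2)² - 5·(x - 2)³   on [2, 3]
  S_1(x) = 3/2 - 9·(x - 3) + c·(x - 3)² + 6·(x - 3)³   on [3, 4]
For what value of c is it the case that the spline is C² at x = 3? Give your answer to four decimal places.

S_0''(x) = 3 - 30·(x - 2), so S_0''(3) = -27. On the right, S_1''(3) = 2c, so c = -27/2.

-13.5000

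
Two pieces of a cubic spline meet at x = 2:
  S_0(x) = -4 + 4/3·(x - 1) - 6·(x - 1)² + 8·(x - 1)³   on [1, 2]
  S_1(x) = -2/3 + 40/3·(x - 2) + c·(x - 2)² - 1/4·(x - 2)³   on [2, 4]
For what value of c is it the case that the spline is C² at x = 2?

S_0''(x) = -12 + 48·(x - 1), so S_0''(2) = 36. On the right, S_1''(2) = 2c, so c = 18.

18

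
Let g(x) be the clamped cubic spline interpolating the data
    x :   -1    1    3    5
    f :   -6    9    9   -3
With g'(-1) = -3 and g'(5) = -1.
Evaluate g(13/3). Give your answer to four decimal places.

With σ_i denoting the second derivative at x_i, h_i = 2, 2, 2, and Δ_i = (y_(i+1) − y_i)/h_i = 15/2, 0, -6:
  2·σ_0 + 8·σ_1 + 2·σ_2 = 6(Δ_1 - Δ_0) = -45
  2·σ_1 + 8·σ_2 + 2·σ_3 = 6(Δ_2 - Δ_1) = -36
Clamped end conditions give two more equations: 2h_0·σ_0 + h_0·σ_1 = 6(Δ_0 - g'(-1)) = 63 and h_2·σ_2 + 2h_2·σ_3 = 6(g'(5) - Δ_2) = 30.
Solving the tridiagonal system: σ_0 = 617/30, σ_1 = -289/30, σ_2 = -68/15, σ_3 = 293/30.
On [3, 5], g(x) = 9 - 187/30·(x - 3) - 34/15·(x - 3)² + 143/120·(x - 3)³.
With (x - 3) = 4/3: g(13/3) = -209/405.

-0.5160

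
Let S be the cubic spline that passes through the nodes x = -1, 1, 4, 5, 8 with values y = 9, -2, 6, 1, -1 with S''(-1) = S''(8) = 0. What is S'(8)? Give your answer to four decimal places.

1.5314

Write M_i for S''(x_i). With h_i = 2, 3, 1, 3 and divided differences Δ_i = -11/2, 8/3, -5, -2/3, the continuity of S' gives the tridiagonal system
  2·M_0 + 10·M_1 + 3·M_2 = 6(Δ_1 - Δ_0) = 49
  3·M_1 + 8·M_2 + 1·M_3 = 6(Δ_2 - Δ_1) = -46
  1·M_2 + 8·M_3 + 3·M_4 = 6(Δ_3 - Δ_2) = 26
Natural end conditions: M_0 = M_4 = 0.
Solving: M_0 = 0, M_1 = 1423/186, M_2 = -2558/279, M_3 = 2453/558, M_4 = 0.
On [5, 8], S'(x) = b_3 + 2c_3·(x - 5) + 3d_3·(x - 5)² with b_3 = Δ_3 - h_3(2M_3 + M_4)/6 = -2825/558, c_3 = M_3/2 = 2453/1116, d_3 = (M_4 - M_3)/(6h_3) = -2453/10044. So S'(8) = 1709/1116.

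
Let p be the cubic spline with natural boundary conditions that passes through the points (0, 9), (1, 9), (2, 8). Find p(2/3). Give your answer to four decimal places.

Let M_i = p''(x_i). Step sizes h_i = 1, 1; slopes of the chords Δ_i = (y_(i+1) - y_i)/h_i = 0, -1.
  1·M_0 + 4·M_1 + 1·M_2 = 6(Δ_1 - Δ_0) = -6
Natural end conditions: M_0 = M_2 = 0.
Hence M_0 = 0, M_1 = -3/2, M_2 = 0.
On [0, 1], p(x) = 9 + 1/4·x + 0·x² - 1/4·x³.
With x = 2/3: p(2/3) = 491/54.

9.0926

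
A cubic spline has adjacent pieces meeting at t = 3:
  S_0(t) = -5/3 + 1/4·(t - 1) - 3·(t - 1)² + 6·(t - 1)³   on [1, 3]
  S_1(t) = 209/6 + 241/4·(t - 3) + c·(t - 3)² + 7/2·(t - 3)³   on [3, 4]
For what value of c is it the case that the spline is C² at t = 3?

S_0''(t) = -6 + 36·(t - 1), so S_0''(3) = 66. On the right, S_1''(3) = 2c, so c = 33.

33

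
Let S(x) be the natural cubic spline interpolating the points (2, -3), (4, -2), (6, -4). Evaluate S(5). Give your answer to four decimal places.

Put σ_i = S'' at the i-th knot. Here h = (2, 2) and Δ = (1/2, -1), so the interior equations h_(i-1)·σ_(i-1) + 2(h_(i-1)+h_i)·σ_i + h_i·σ_(i+1) = 6(Δ_i − Δ_(i-1)) read
  2·σ_0 + 8·σ_1 + 2·σ_2 = 6(Δ_1 - Δ_0) = -9
Natural end conditions: σ_0 = σ_2 = 0.
Forward elimination and back-substitution give σ_0 = 0, σ_1 = -9/8, σ_2 = 0.
On [4, 6], S(x) = -2 - 1/4·(x - 4) - 9/16·(x - 4)² + 3/32·(x - 4)³.
With (x - 4) = 1: S(5) = -87/32.

-2.7188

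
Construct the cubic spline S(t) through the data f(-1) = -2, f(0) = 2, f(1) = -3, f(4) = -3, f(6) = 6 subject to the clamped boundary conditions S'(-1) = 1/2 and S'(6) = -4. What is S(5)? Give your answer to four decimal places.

4.1503

With σ_i denoting the second derivative at x_i, h_i = 1, 1, 3, 2, and Δ_i = (y_(i+1) − y_i)/h_i = 4, -5, 0, 9/2:
  1·σ_0 + 4·σ_1 + 1·σ_2 = 6(Δ_1 - Δ_0) = -54
  1·σ_1 + 8·σ_2 + 3·σ_3 = 6(Δ_2 - Δ_1) = 30
  3·σ_2 + 10·σ_3 + 2·σ_4 = 6(Δ_3 - Δ_2) = 27
Clamped end conditions give two more equations: 2h_0·σ_0 + h_0·σ_1 = 6(Δ_0 - S'(-1)) = 21 and h_3·σ_3 + 2h_3·σ_4 = 6(S'(6) - Δ_3) = -51.
Forward elimination and back-substitution give σ_0 = 1915/94, σ_1 = -928/47, σ_2 = 433/94, σ_3 = 202/47, σ_4 = -2801/188.
On [4, 6], S(t) = -3 + 1241/188·(t - 4) + 101/47·(t - 4)² - 1203/752·(t - 4)³.
With (t - 4) = 1: S(5) = 3121/752.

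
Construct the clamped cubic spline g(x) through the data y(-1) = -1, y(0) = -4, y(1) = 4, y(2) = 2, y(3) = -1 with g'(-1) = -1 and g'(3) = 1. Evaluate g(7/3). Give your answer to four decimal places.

0.3651

Put M_i = g'' at the i-th knot. Here h = (1, 1, 1, 1) and Δ = (-3, 8, -2, -3), so the interior equations h_(i-1)·M_(i-1) + 2(h_(i-1)+h_i)·M_i + h_i·M_(i+1) = 6(Δ_i − Δ_(i-1)) read
  1·M_0 + 4·M_1 + 1·M_2 = 6(Δ_1 - Δ_0) = 66
  1·M_1 + 4·M_2 + 1·M_3 = 6(Δ_2 - Δ_1) = -60
  1·M_2 + 4·M_3 + 1·M_4 = 6(Δ_3 - Δ_2) = -6
Clamped end conditions give two more equations: 2h_0·M_0 + h_0·M_1 = 6(Δ_0 - g'(-1)) = -12 and h_3·M_3 + 2h_3·M_4 = 6(g'(3) - Δ_3) = 24.
Solving the tridiagonal system: M_0 = -136/7, M_1 = 188/7, M_2 = -22, M_3 = 8/7, M_4 = 80/7.
On [2, 3], g(x) = 2 - 37/7·(x - 2) + 4/7·(x - 2)² + 12/7·(x - 2)³.
With (x - 2) = 1/3: g(7/3) = 23/63.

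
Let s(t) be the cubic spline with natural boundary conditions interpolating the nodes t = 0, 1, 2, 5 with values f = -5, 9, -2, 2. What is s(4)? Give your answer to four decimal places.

-5.7276

Put m_i = s'' at the i-th knot. Here h = (1, 1, 3) and Δ = (14, -11, 4/3), so the interior equations h_(i-1)·m_(i-1) + 2(h_(i-1)+h_i)·m_i + h_i·m_(i+1) = 6(Δ_i − Δ_(i-1)) read
  1·m_0 + 4·m_1 + 1·m_2 = 6(Δ_1 - Δ_0) = -150
  1·m_1 + 8·m_2 + 3·m_3 = 6(Δ_2 - Δ_1) = 74
Natural end conditions: m_0 = m_3 = 0.
Solving: m_0 = 0, m_1 = -1274/31, m_2 = 446/31, m_3 = 0.
On [2, 5], s(t) = -2 - 1214/93·(t - 2) + 223/31·(t - 2)² - 223/279·(t - 2)³.
With (t - 2) = 2: s(4) = -1598/279.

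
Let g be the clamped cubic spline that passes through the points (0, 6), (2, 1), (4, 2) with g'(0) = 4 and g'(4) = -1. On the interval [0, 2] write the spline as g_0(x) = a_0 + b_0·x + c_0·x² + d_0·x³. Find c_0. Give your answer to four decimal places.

Write σ_i for g''(x_i). With h_i = 2, 2 and divided differences Δ_i = -5/2, 1/2, the continuity of g' gives the tridiagonal system
  2·σ_0 + 8·σ_1 + 2·σ_2 = 6(Δ_1 - Δ_0) = 18
Clamped end conditions give two more equations: 2h_0·σ_0 + h_0·σ_1 = 6(Δ_0 - g'(0)) = -39 and h_1·σ_1 + 2h_1·σ_2 = 6(g'(4) - Δ_1) = -9.
Hence σ_0 = -53/4, σ_1 = 7, σ_2 = -23/4.
On [0, 2], with g_0(x) = a_0 + b_0·x + c_0·x² + d_0·x³: c_0 = σ_0/2 = -53/8, d_0 = (σ_1 - σ_0)/(6h_0) = 27/16, b_0 = Δ_0 - h_0(2σ_0 + σ_1)/6 = 4.

-6.6250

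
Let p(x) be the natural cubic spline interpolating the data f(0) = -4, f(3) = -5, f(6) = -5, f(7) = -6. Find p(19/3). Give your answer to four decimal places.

With σ_i denoting the second derivative at x_i, h_i = 3, 3, 1, and Δ_i = (y_(i+1) − y_i)/h_i = -1/3, 0, -1:
  3·σ_0 + 12·σ_1 + 3·σ_2 = 6(Δ_1 - Δ_0) = 2
  3·σ_1 + 8·σ_2 + 1·σ_3 = 6(Δ_2 - Δ_1) = -6
Natural end conditions: σ_0 = σ_3 = 0.
Solving: σ_0 = 0, σ_1 = 34/87, σ_2 = -26/29, σ_3 = 0.
On [6, 7], p(x) = -5 - 61/87·(x - 6) - 13/29·(x - 6)² + 13/87·(x - 6)³.
With (x - 6) = 1/3: p(19/3) = -12398/2349.

-5.2780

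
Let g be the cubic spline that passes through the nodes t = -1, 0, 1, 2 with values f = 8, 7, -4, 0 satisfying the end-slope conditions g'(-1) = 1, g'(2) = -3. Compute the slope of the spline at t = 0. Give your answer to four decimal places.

-8.6667

Write M_i for g''(x_i). With h_i = 1, 1, 1 and divided differences Δ_i = -1, -11, 4, the continuity of g' gives the tridiagonal system
  1·M_0 + 4·M_1 + 1·M_2 = 6(Δ_1 - Δ_0) = -60
  1·M_1 + 4·M_2 + 1·M_3 = 6(Δ_2 - Δ_1) = 90
Clamped end conditions give two more equations: 2h_0·M_0 + h_0·M_1 = 6(Δ_0 - g'(-1)) = -12 and h_2·M_2 + 2h_2·M_3 = 6(g'(2) - Δ_2) = -42.
Solving: M_0 = 22/3, M_1 = -80/3, M_2 = 118/3, M_3 = -122/3.
On [0, 1], g'(t) = b_1 + 2c_1·t + 3d_1·t² with b_1 = Δ_1 - h_1(2M_1 + M_2)/6 = -26/3, c_1 = M_1/2 = -40/3, d_1 = (M_2 - M_1)/(6h_1) = 11. So g'(0) = -26/3.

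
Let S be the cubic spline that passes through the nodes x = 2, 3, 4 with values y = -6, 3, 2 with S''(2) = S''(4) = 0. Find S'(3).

4

Put m_i = S'' at the i-th knot. Here h = (1, 1) and Δ = (9, -1), so the interior equations h_(i-1)·m_(i-1) + 2(h_(i-1)+h_i)·m_i + h_i·m_(i+1) = 6(Δ_i − Δ_(i-1)) read
  1·m_0 + 4·m_1 + 1·m_2 = 6(Δ_1 - Δ_0) = -60
Natural end conditions: m_0 = m_2 = 0.
Solving the tridiagonal system: m_0 = 0, m_1 = -15, m_2 = 0.
On [3, 4], S'(x) = b_1 + 2c_1·(x - 3) + 3d_1·(x - 3)² with b_1 = Δ_1 - h_1(2m_1 + m_2)/6 = 4, c_1 = m_1/2 = -15/2, d_1 = (m_2 - m_1)/(6h_1) = 5/2. So S'(3) = 4.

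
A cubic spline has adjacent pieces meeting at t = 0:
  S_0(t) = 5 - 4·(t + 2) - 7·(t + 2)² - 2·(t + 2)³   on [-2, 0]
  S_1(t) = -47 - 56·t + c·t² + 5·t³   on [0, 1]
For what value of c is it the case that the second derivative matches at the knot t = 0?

S_0''(t) = -14 - 12·(t + 2), so S_0''(0) = -38. On the right, S_1''(0) = 2c, so c = -19.

-19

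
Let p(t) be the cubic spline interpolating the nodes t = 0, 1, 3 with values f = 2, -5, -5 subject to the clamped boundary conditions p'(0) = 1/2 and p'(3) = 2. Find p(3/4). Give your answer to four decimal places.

-2.8281

Put M_i = p'' at the i-th knot. Here h = (1, 2) and Δ = (-7, 0), so the interior equations h_(i-1)·M_(i-1) + 2(h_(i-1)+h_i)·M_i + h_i·M_(i+1) = 6(Δ_i − Δ_(i-1)) read
  1·M_0 + 6·M_1 + 2·M_2 = 6(Δ_1 - Δ_0) = 42
Clamped end conditions give two more equations: 2h_0·M_0 + h_0·M_1 = 6(Δ_0 - p'(0)) = -45 and h_1·M_1 + 2h_1·M_2 = 6(p'(3) - Δ_1) = 12.
Solving the tridiagonal system: M_0 = -29, M_1 = 13, M_2 = -7/2.
On [0, 1], p(t) = 2 + 1/2·t - 29/2·t² + 7·t³.
With t = 3/4: p(3/4) = -181/64.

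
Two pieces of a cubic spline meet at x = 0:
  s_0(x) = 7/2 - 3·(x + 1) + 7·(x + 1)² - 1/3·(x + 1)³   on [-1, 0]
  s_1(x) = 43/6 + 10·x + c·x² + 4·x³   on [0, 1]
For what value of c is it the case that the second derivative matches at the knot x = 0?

s_0''(x) = 14 - 2·(x + 1), so s_0''(0) = 12. On the right, s_1''(0) = 2c, so c = 6.

6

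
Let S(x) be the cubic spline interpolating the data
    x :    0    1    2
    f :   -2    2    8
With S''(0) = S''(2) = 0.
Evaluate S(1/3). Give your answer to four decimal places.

-0.8148

Write m_i for S''(x_i). With h_i = 1, 1 and divided differences Δ_i = 4, 6, the continuity of S' gives the tridiagonal system
  1·m_0 + 4·m_1 + 1·m_2 = 6(Δ_1 - Δ_0) = 12
Natural end conditions: m_0 = m_2 = 0.
Forward elimination and back-substitution give m_0 = 0, m_1 = 3, m_2 = 0.
On [0, 1], S(x) = -2 + 7/2·x + 0·x² + 1/2·x³.
With x = 1/3: S(1/3) = -22/27.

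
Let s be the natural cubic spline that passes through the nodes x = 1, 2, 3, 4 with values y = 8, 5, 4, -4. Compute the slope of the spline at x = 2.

-1

Put m_i = s'' at the i-th knot. Here h = (1, 1, 1) and Δ = (-3, -1, -8), so the interior equations h_(i-1)·m_(i-1) + 2(h_(i-1)+h_i)·m_i + h_i·m_(i+1) = 6(Δ_i − Δ_(i-1)) read
  1·m_0 + 4·m_1 + 1·m_2 = 6(Δ_1 - Δ_0) = 12
  1·m_1 + 4·m_2 + 1·m_3 = 6(Δ_2 - Δ_1) = -42
Natural end conditions: m_0 = m_3 = 0.
Solving: m_0 = 0, m_1 = 6, m_2 = -12, m_3 = 0.
On [2, 3], s'(x) = b_1 + 2c_1·(x - 2) + 3d_1·(x - 2)² with b_1 = Δ_1 - h_1(2m_1 + m_2)/6 = -1, c_1 = m_1/2 = 3, d_1 = (m_2 - m_1)/(6h_1) = -3. So s'(2) = -1.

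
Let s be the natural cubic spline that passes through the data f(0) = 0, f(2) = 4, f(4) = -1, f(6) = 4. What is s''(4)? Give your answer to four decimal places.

4.9000

With M_i denoting the second derivative at x_i, h_i = 2, 2, 2, and Δ_i = (y_(i+1) − y_i)/h_i = 2, -5/2, 5/2:
  2·M_0 + 8·M_1 + 2·M_2 = 6(Δ_1 - Δ_0) = -27
  2·M_1 + 8·M_2 + 2·M_3 = 6(Δ_2 - Δ_1) = 30
Natural end conditions: M_0 = M_3 = 0.
Hence M_0 = 0, M_1 = -23/5, M_2 = 49/10, M_3 = 0.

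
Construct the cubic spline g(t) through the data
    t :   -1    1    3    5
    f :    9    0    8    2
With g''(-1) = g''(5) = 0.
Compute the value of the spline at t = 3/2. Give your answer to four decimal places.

With M_i denoting the second derivative at x_i, h_i = 2, 2, 2, and Δ_i = (y_(i+1) − y_i)/h_i = -9/2, 4, -3:
  2·M_0 + 8·M_1 + 2·M_2 = 6(Δ_1 - Δ_0) = 51
  2·M_1 + 8·M_2 + 2·M_3 = 6(Δ_2 - Δ_1) = -42
Natural end conditions: M_0 = M_3 = 0.
Solving: M_0 = 0, M_1 = 41/5, M_2 = -73/10, M_3 = 0.
On [1, 3], g(t) = 0 + 29/30·(t - 1) + 41/10·(t - 1)² - 31/24·(t - 1)³.
With (t - 1) = 1/2: g(3/2) = 431/320.

1.3469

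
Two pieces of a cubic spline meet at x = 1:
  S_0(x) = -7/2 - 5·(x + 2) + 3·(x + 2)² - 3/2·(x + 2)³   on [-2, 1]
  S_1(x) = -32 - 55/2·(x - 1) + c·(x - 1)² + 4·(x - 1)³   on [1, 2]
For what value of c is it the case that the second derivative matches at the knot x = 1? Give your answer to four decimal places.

S_0''(x) = 6 - 9·(x + 2), so S_0''(1) = -21. On the right, S_1''(1) = 2c, so c = -21/2.

-10.5000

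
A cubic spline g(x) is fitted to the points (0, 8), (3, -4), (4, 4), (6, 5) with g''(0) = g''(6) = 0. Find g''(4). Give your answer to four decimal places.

-9.1915

Let m_i = g''(x_i). Step sizes h_i = 3, 1, 2; slopes of the chords Δ_i = (y_(i+1) - y_i)/h_i = -4, 8, 1/2.
  3·m_0 + 8·m_1 + 1·m_2 = 6(Δ_1 - Δ_0) = 72
  1·m_1 + 6·m_2 + 2·m_3 = 6(Δ_2 - Δ_1) = -45
Natural end conditions: m_0 = m_3 = 0.
Hence m_0 = 0, m_1 = 477/47, m_2 = -432/47, m_3 = 0.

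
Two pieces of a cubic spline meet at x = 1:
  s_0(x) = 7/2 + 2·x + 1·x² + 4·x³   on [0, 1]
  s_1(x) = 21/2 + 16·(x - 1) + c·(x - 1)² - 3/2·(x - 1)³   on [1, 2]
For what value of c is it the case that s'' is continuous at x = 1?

s_0''(x) = 2 + 24·x, so s_0''(1) = 26. On the right, s_1''(1) = 2c, so c = 13.

13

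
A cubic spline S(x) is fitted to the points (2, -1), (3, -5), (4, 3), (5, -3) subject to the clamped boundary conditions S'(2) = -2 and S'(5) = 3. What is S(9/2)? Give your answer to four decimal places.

Let M_i = S''(x_i). Step sizes h_i = 1, 1, 1; slopes of the chords Δ_i = (y_(i+1) - y_i)/h_i = -4, 8, -6.
  1·M_0 + 4·M_1 + 1·M_2 = 6(Δ_1 - Δ_0) = 72
  1·M_1 + 4·M_2 + 1·M_3 = 6(Δ_2 - Δ_1) = -84
Clamped end conditions give two more equations: 2h_0·M_0 + h_0·M_1 = 6(Δ_0 - S'(2)) = -12 and h_2·M_2 + 2h_2·M_3 = 6(S'(5) - Δ_2) = 54.
Solving: M_0 = -346/15, M_1 = 512/15, M_2 = -622/15, M_3 = 716/15.
On [4, 5], S(x) = 3 - 2/15·(x - 4) - 311/15·(x - 4)² + 223/15·(x - 4)³.
With (x - 4) = 1/2: S(9/2) = -47/120.

-0.3917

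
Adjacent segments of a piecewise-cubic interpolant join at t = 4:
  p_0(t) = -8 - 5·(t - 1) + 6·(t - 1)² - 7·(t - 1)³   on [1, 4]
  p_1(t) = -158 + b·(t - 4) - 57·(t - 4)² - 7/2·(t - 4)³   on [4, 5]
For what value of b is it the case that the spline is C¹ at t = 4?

p_0'(t) = -5 + 12·(t - 1) - 21·(t - 1)², so p_0'(4) = -158. On the right, p_1'(4) = b, so b = -158.

-158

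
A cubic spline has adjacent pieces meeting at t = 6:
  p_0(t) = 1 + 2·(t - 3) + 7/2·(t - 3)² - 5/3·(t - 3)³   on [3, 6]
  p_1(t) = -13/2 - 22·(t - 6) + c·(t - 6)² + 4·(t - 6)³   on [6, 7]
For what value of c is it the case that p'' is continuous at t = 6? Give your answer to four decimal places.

-11.5000

p_0''(t) = 7 - 10·(t - 3), so p_0''(6) = -23. On the right, p_1''(6) = 2c, so c = -23/2.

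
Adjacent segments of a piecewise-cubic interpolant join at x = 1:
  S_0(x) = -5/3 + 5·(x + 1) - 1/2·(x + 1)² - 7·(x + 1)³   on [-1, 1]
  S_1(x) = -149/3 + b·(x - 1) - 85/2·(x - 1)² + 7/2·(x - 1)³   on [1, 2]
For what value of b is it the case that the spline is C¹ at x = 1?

-81

S_0'(x) = 5 - 1·(x + 1) - 21·(x + 1)², so S_0'(1) = -81. On the right, S_1'(1) = b, so b = -81.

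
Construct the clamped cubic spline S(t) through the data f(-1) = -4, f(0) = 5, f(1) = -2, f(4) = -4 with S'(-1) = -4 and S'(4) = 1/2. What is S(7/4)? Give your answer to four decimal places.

Put σ_i = S'' at the i-th knot. Here h = (1, 1, 3) and Δ = (9, -7, -2/3), so the interior equations h_(i-1)·σ_(i-1) + 2(h_(i-1)+h_i)·σ_i + h_i·σ_(i+1) = 6(Δ_i − Δ_(i-1)) read
  1·σ_0 + 4·σ_1 + 1·σ_2 = 6(Δ_1 - Δ_0) = -96
  1·σ_1 + 8·σ_2 + 3·σ_3 = 6(Δ_2 - Δ_1) = 38
Clamped end conditions give two more equations: 2h_0·σ_0 + h_0·σ_1 = 6(Δ_0 - S'(-1)) = 78 and h_2·σ_2 + 2h_2·σ_3 = 6(S'(4) - Δ_2) = 7.
Solving: σ_0 = 1739/29, σ_1 = -1216/29, σ_2 = 341/29, σ_3 = -410/87.
On [1, 4], S(t) = -2 - 292/29·(t - 1) + 341/58·(t - 1)² - 1433/1566·(t - 1)³.
With (t - 1) = 3/4: S(7/4) = -24613/3712.

-6.6307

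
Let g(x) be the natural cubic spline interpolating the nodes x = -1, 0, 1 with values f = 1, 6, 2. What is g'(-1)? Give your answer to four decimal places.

7.2500

Write σ_i for g''(x_i). With h_i = 1, 1 and divided differences Δ_i = 5, -4, the continuity of g' gives the tridiagonal system
  1·σ_0 + 4·σ_1 + 1·σ_2 = 6(Δ_1 - Δ_0) = -54
Natural end conditions: σ_0 = σ_2 = 0.
Forward elimination and back-substitution give σ_0 = 0, σ_1 = -27/2, σ_2 = 0.
On [-1, 0], g'(x) = b_0 + 2c_0·(x + 1) + 3d_0·(x + 1)² with b_0 = Δ_0 - h_0(2σ_0 + σ_1)/6 = 29/4, c_0 = σ_0/2 = 0, d_0 = (σ_1 - σ_0)/(6h_0) = -9/4. So g'(-1) = 29/4.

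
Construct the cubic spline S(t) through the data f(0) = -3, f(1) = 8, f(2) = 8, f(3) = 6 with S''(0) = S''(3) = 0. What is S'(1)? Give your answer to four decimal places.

Let σ_i = S''(x_i). Step sizes h_i = 1, 1, 1; slopes of the chords Δ_i = (y_(i+1) - y_i)/h_i = 11, 0, -2.
  1·σ_0 + 4·σ_1 + 1·σ_2 = 6(Δ_1 - Δ_0) = -66
  1·σ_1 + 4·σ_2 + 1·σ_3 = 6(Δ_2 - Δ_1) = -12
Natural end conditions: σ_0 = σ_3 = 0.
Hence σ_0 = 0, σ_1 = -84/5, σ_2 = 6/5, σ_3 = 0.
On [1, 2], S'(t) = b_1 + 2c_1·(t - 1) + 3d_1·(t - 1)² with b_1 = Δ_1 - h_1(2σ_1 + σ_2)/6 = 27/5, c_1 = σ_1/2 = -42/5, d_1 = (σ_2 - σ_1)/(6h_1) = 3. So S'(1) = 27/5.

5.4000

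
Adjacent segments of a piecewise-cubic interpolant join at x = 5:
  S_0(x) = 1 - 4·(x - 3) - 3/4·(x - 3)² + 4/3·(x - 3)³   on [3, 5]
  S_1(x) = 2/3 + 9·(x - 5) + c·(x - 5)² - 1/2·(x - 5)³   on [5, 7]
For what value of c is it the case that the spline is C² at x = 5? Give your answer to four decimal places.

7.2500

S_0''(x) = -3/2 + 8·(x - 3), so S_0''(5) = 29/2. On the right, S_1''(5) = 2c, so c = 29/4.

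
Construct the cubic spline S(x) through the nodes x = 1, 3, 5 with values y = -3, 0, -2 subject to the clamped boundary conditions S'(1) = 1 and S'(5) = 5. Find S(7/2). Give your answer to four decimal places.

With σ_i denoting the second derivative at x_i, h_i = 2, 2, and Δ_i = (y_(i+1) − y_i)/h_i = 3/2, -1:
  2·σ_0 + 8·σ_1 + 2·σ_2 = 6(Δ_1 - Δ_0) = -15
Clamped end conditions give two more equations: 2h_0·σ_0 + h_0·σ_1 = 6(Δ_0 - S'(1)) = 3 and h_1·σ_1 + 2h_1·σ_2 = 6(S'(5) - Δ_1) = 36.
Solving the tridiagonal system: σ_0 = 29/8, σ_1 = -23/4, σ_2 = 95/8.
On [3, 5], S(x) = 0 - 9/8·(x - 3) - 23/8·(x - 3)² + 47/32·(x - 3)³.
With (x - 3) = 1/2: S(7/2) = -281/256.

-1.0977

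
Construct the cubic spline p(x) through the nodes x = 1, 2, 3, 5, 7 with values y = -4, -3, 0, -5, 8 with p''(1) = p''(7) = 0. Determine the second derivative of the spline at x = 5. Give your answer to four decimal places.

9.1071

Put σ_i = p'' at the i-th knot. Here h = (1, 1, 2, 2) and Δ = (1, 3, -5/2, 13/2), so the interior equations h_(i-1)·σ_(i-1) + 2(h_(i-1)+h_i)·σ_i + h_i·σ_(i+1) = 6(Δ_i − Δ_(i-1)) read
  1·σ_0 + 4·σ_1 + 1·σ_2 = 6(Δ_1 - Δ_0) = 12
  1·σ_1 + 6·σ_2 + 2·σ_3 = 6(Δ_2 - Δ_1) = -33
  2·σ_2 + 8·σ_3 + 2·σ_4 = 6(Δ_3 - Δ_2) = 54
Natural end conditions: σ_0 = σ_4 = 0.
Solving: σ_0 = 0, σ_1 = 75/14, σ_2 = -66/7, σ_3 = 255/28, σ_4 = 0.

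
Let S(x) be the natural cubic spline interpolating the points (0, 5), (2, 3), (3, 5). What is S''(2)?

Let m_i = S''(x_i). Step sizes h_i = 2, 1; slopes of the chords Δ_i = (y_(i+1) - y_i)/h_i = -1, 2.
  2·m_0 + 6·m_1 + 1·m_2 = 6(Δ_1 - Δ_0) = 18
Natural end conditions: m_0 = m_2 = 0.
Forward elimination and back-substitution give m_0 = 0, m_1 = 3, m_2 = 0.

3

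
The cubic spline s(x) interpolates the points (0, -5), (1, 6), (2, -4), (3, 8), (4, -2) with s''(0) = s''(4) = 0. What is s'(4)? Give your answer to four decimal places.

-17.8393

Put M_i = s'' at the i-th knot. Here h = (1, 1, 1, 1) and Δ = (11, -10, 12, -10), so the interior equations h_(i-1)·M_(i-1) + 2(h_(i-1)+h_i)·M_i + h_i·M_(i+1) = 6(Δ_i − Δ_(i-1)) read
  1·M_0 + 4·M_1 + 1·M_2 = 6(Δ_1 - Δ_0) = -126
  1·M_1 + 4·M_2 + 1·M_3 = 6(Δ_2 - Δ_1) = 132
  1·M_2 + 4·M_3 + 1·M_4 = 6(Δ_3 - Δ_2) = -132
Natural end conditions: M_0 = M_4 = 0.
Solving: M_0 = 0, M_1 = -1275/28, M_2 = 393/7, M_3 = -1317/28, M_4 = 0.
On [3, 4], s'(x) = b_3 + 2c_3·(x - 3) + 3d_3·(x - 3)² with b_3 = Δ_3 - h_3(2M_3 + M_4)/6 = 159/28, c_3 = M_3/2 = -1317/56, d_3 = (M_4 - M_3)/(6h_3) = 439/56. So s'(4) = -999/56.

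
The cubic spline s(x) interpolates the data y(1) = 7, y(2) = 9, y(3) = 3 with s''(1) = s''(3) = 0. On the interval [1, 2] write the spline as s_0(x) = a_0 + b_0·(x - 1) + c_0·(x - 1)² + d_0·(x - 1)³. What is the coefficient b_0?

Let m_i = s''(x_i). Step sizes h_i = 1, 1; slopes of the chords Δ_i = (y_(i+1) - y_i)/h_i = 2, -6.
  1·m_0 + 4·m_1 + 1·m_2 = 6(Δ_1 - Δ_0) = -48
Natural end conditions: m_0 = m_2 = 0.
Hence m_0 = 0, m_1 = -12, m_2 = 0.
On [1, 2], with s_0(x) = a_0 + b_0·(x - 1) + c_0·(x - 1)² + d_0·(x - 1)³: c_0 = m_0/2 = 0, d_0 = (m_1 - m_0)/(6h_0) = -2, b_0 = Δ_0 - h_0(2m_0 + m_1)/6 = 4.

4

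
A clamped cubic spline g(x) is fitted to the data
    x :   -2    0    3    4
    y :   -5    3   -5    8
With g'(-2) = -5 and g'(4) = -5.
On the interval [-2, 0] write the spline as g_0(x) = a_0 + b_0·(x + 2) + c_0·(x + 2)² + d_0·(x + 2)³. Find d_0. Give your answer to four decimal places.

With m_i denoting the second derivative at x_i, h_i = 2, 3, 1, and Δ_i = (y_(i+1) − y_i)/h_i = 4, -8/3, 13:
  2·m_0 + 10·m_1 + 3·m_2 = 6(Δ_1 - Δ_0) = -40
  3·m_1 + 8·m_2 + 1·m_3 = 6(Δ_2 - Δ_1) = 94
Clamped end conditions give two more equations: 2h_0·m_0 + h_0·m_1 = 6(Δ_0 - g'(-2)) = 54 and h_2·m_2 + 2h_2·m_3 = 6(g'(4) - Δ_2) = -108.
Forward elimination and back-substitution give m_0 = 842/39, m_1 = -631/39, m_2 = 1022/39, m_3 = -2617/39.
On [-2, 0], with g_0(x) = a_0 + b_0·(x + 2) + c_0·(x + 2)² + d_0·(x + 2)³: c_0 = m_0/2 = 421/39, d_0 = (m_1 - m_0)/(6h_0) = -491/156, b_0 = Δ_0 - h_0(2m_0 + m_1)/6 = -5.

-3.1474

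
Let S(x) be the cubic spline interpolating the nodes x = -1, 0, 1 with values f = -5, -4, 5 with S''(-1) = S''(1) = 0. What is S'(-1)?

-1

Let M_i = S''(x_i). Step sizes h_i = 1, 1; slopes of the chords Δ_i = (y_(i+1) - y_i)/h_i = 1, 9.
  1·M_0 + 4·M_1 + 1·M_2 = 6(Δ_1 - Δ_0) = 48
Natural end conditions: M_0 = M_2 = 0.
Solving: M_0 = 0, M_1 = 12, M_2 = 0.
On [-1, 0], S'(x) = b_0 + 2c_0·(x + 1) + 3d_0·(x + 1)² with b_0 = Δ_0 - h_0(2M_0 + M_1)/6 = -1, c_0 = M_0/2 = 0, d_0 = (M_1 - M_0)/(6h_0) = 2. So S'(-1) = -1.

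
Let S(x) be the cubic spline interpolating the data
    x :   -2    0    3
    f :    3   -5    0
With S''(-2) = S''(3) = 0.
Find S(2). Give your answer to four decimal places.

-3.1778

With m_i denoting the second derivative at x_i, h_i = 2, 3, and Δ_i = (y_(i+1) − y_i)/h_i = -4, 5/3:
  2·m_0 + 10·m_1 + 3·m_2 = 6(Δ_1 - Δ_0) = 34
Natural end conditions: m_0 = m_2 = 0.
Forward elimination and back-substitution give m_0 = 0, m_1 = 17/5, m_2 = 0.
On [0, 3], S(x) = -5 - 26/15·x + 17/10·x² - 17/90·x³.
With x = 2: S(2) = -143/45.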